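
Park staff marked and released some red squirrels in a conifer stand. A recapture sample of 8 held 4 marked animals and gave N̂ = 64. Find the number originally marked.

From N = M·C/R: M = N·R / C = 64·4 / 8 = 256 / 8 = 32.

M = 32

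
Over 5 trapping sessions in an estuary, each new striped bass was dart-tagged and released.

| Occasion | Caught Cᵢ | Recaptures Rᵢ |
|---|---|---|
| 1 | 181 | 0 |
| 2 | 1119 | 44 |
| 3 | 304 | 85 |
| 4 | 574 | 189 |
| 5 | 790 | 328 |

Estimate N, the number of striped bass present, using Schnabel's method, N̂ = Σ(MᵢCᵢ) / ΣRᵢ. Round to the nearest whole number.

Marked at large before each occasion: Mᵢ = Σⱼ<ᵢ (Cⱼ − Rⱼ) → M1=0, M2=181, M3=1256, M4=1475, M5=1860
Σ MᵢCᵢ = 0·181 + 181·1119 + 1256·304 + 1475·574 + 1860·790 = 0 + 202539 + 381824 + 846650 + 1469400 = 2900413
Σ Rᵢ = 0 + 44 + 85 + 189 + 328 = 646
N̂ = 2900413 / 646 ≈ 4489.8 → 4490

N ≈ 4490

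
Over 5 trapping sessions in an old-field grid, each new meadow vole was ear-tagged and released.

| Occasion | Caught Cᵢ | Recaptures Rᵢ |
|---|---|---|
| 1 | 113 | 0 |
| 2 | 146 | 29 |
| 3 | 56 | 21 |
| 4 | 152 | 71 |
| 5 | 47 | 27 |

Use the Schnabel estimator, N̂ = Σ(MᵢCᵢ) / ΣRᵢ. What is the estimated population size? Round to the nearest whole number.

Marked at large before each occasion: Mᵢ = Σⱼ<ᵢ (Cⱼ − Rⱼ) → M1=0, M2=113, M3=230, M4=265, M5=346
Σ MᵢCᵢ = 0·113 + 113·146 + 230·56 + 265·152 + 346·47 = 0 + 16498 + 12880 + 40280 + 16262 = 85920
Σ Rᵢ = 0 + 29 + 21 + 71 + 27 = 148
N̂ = 85920 / 148 ≈ 580.5 → 581

N ≈ 581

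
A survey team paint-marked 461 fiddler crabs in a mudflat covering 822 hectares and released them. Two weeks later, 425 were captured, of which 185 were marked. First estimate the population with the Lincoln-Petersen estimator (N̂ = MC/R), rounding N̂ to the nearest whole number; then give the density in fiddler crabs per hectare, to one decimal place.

N̂ = 461·425/185 = 195925/185 ≈ 1059.1 → 1059
Density = N̂ / area = 1059 / 822 ≈ 1.29 → 1.3 per hectare

density ≈ 1.3 fiddler crabs per hectare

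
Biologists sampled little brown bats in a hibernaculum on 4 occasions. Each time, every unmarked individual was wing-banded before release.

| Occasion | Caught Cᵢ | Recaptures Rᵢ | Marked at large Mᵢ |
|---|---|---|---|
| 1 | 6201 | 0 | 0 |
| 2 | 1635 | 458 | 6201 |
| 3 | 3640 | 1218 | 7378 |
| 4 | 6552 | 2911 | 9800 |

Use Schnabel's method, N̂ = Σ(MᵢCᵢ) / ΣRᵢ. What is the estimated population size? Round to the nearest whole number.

N ≈ 22,063

Σ MᵢCᵢ = 0·6201 + 6201·1635 + 7378·3640 + 9800·6552 = 0 + 10138635 + 26855920 + 64209600 = 101204155
Σ Rᵢ = 0 + 458 + 1218 + 2911 = 4587
N̂ = 101204155 / 4587 ≈ 22063.3 → 22063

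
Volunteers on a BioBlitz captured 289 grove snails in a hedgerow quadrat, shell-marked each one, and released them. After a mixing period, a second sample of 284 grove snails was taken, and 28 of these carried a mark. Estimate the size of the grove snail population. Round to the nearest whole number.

N ≈ 2931

N = (289 × 284) / 28 = 82076 / 28 ≈ 2931.3 → 2931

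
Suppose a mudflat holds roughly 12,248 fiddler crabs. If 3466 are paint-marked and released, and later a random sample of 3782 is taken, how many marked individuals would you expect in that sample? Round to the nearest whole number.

expected recaptures ≈ 1070

The marked fraction of the population is 3466/12248, so in a sample of 3782 expect C·(M/N) marked.
E[R] = 3466 × 3782 / 12248 = 13108412 / 12248 ≈ 1070.2 → 1070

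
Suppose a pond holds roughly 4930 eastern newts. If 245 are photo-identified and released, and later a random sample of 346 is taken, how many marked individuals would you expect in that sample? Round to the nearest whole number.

The marked fraction of the population is 245/4930, so in a sample of 346 expect C·(M/N) marked.
E[R] = 245 × 346 / 4930 = 84770 / 4930 ≈ 17.2 → 17

expected recaptures ≈ 17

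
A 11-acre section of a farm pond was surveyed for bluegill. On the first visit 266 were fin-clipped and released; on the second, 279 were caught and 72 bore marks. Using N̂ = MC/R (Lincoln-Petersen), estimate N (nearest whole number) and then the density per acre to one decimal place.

density ≈ 93.7 bluegill per acre

N̂ = 266·279/72 = 74214/72 ≈ 1030.8 → 1031
Density = N̂ / area = 1031 / 11 ≈ 93.73 → 93.7 per acre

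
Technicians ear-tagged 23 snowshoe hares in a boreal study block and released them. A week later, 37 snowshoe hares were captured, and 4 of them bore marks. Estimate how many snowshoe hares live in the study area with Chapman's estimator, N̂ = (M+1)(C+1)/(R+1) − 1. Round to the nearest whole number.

N ≈ 181

N̂ = (23+1)(37+1)/(4+1) − 1 = 24·38/5 − 1
= 912/5 − 1 ≈ 182.4 − 1 ≈ 181.4 → 181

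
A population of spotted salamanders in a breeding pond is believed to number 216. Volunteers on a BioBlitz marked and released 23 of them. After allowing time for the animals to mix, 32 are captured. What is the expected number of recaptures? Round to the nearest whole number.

The marked fraction of the population is 23/216, so in a sample of 32 expect C·(M/N) marked.
E[R] = 23 × 32 / 216 = 736 / 216 ≈ 3.4 → 3

expected recaptures ≈ 3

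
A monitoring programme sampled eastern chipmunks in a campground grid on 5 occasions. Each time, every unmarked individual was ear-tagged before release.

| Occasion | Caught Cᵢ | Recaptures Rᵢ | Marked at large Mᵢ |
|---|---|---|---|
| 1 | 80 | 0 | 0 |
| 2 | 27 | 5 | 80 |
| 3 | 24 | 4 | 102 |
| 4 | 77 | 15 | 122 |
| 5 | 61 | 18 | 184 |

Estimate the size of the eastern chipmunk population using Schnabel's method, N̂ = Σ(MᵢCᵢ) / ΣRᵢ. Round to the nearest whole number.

N ≈ 601

Σ MᵢCᵢ = 0·80 + 80·27 + 102·24 + 122·77 + 184·61 = 0 + 2160 + 2448 + 9394 + 11224 = 25226
Σ Rᵢ = 0 + 5 + 4 + 15 + 18 = 42
N̂ = 25226 / 42 ≈ 600.6 → 601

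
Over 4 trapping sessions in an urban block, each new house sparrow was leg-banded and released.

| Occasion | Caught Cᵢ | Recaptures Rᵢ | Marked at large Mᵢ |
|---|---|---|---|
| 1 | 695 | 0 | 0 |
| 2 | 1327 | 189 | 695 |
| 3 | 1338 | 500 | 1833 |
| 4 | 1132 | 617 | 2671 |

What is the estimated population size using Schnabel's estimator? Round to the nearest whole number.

N ≈ 4899

Σ MᵢCᵢ = 0·695 + 695·1327 + 1833·1338 + 2671·1132 = 0 + 922265 + 2452554 + 3023572 = 6398391
Σ Rᵢ = 0 + 189 + 500 + 617 = 1306
N̂ = 6398391 / 1306 ≈ 4899.2 → 4899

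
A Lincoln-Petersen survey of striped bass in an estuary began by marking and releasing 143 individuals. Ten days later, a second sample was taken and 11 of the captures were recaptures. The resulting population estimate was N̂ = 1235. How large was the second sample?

C = 95

From N = M·C/R: C = N·R / M = 1235·11 / 143 = 13585 / 143 = 95.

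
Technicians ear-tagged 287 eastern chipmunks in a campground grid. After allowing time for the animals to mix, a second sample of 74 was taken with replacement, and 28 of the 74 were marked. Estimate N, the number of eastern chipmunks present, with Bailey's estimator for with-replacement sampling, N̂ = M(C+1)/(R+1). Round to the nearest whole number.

N ≈ 742

N̂ = 287·(74+1)/(28+1) = 287·75/29 = 21525/29 ≈ 742.2 → 742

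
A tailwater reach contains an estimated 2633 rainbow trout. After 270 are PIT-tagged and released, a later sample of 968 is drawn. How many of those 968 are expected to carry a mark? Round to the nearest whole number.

The marked fraction of the population is 270/2633, so in a sample of 968 expect C·(M/N) marked.
E[R] = 270 × 968 / 2633 = 261360 / 2633 ≈ 99.3 → 99

expected recaptures ≈ 99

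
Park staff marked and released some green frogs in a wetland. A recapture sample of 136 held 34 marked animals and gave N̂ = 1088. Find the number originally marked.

From N = M·C/R: M = N·R / C = 1088·34 / 136 = 36992 / 136 = 272.

M = 272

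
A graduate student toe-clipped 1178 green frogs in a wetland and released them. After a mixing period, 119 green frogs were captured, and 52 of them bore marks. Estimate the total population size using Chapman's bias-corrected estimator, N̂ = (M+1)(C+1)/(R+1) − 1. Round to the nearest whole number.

N ≈ 2668

N̂ = (1178+1)(119+1)/(52+1) − 1 = 1179·120/53 − 1
= 141480/53 − 1 ≈ 2669.4 − 1 ≈ 2668.4 → 2668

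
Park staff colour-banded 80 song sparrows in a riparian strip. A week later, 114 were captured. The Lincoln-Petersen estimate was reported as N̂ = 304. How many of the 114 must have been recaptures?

From N = M·C/R: R = M·C / N = 80·114 / 304 = 9120 / 304 = 30.

R = 30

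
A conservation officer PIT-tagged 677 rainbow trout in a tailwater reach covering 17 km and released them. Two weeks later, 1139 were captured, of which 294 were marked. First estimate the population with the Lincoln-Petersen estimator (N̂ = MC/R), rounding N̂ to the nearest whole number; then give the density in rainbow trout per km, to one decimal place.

density ≈ 154.3 rainbow trout per km

N̂ = 677·1139/294 = 771103/294 ≈ 2622.8 → 2623
Density = N̂ / area = 2623 / 17 ≈ 154.29 → 154.3 per km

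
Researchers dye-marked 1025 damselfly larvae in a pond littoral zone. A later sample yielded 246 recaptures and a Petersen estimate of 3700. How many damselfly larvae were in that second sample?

C = 888

From N = M·C/R: C = N·R / M = 3700·246 / 1025 = 910200 / 1025 = 888.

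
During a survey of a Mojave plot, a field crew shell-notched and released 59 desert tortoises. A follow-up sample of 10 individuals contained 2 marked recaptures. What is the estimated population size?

N = 295

N = (59 × 10) / 2 = 590 / 2 = 295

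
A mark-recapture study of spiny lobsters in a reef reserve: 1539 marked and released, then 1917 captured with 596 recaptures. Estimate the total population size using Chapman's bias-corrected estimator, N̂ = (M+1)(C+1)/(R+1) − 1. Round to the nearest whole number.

N̂ = (1539+1)(1917+1)/(596+1) − 1 = 1540·1918/597 − 1
= 2953720/597 − 1 ≈ 4947.6 − 1 ≈ 4946.6 → 4947

N ≈ 4947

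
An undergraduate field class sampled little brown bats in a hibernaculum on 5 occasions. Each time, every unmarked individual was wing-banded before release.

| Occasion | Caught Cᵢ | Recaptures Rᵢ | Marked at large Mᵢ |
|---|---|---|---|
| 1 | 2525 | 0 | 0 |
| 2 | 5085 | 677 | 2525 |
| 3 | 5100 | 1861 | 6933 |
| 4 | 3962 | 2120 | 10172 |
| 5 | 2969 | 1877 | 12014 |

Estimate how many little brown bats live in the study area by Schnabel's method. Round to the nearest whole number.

N ≈ 19,001

Σ MᵢCᵢ = 0·2525 + 2525·5085 + 6933·5100 + 10172·3962 + 12014·2969 = 0 + 12839625 + 35358300 + 40301464 + 35669566 = 124168955
Σ Rᵢ = 0 + 677 + 1861 + 2120 + 1877 = 6535
N̂ = 124168955 / 6535 ≈ 19000.6 → 19001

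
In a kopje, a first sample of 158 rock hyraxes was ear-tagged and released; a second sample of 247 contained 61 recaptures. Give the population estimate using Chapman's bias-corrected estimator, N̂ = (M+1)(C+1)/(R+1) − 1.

N̂ = (158+1)(247+1)/(61+1) − 1 = 159·248/62 − 1
= 39432/62 − 1 = 636 − 1 = 635

N = 635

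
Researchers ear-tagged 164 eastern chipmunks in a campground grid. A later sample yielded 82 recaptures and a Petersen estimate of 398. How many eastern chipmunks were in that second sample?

From N = M·C/R: C = N·R / M = 398·82 / 164 = 32636 / 164 = 199.

C = 199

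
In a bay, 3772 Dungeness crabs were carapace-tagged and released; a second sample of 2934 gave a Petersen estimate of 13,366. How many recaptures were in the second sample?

R = 828

From N = M·C/R: R = M·C / N = 3772·2934 / 13366 = 11067048 / 13366 = 828.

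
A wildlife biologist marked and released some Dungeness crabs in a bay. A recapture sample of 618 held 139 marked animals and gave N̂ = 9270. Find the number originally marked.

M = 2085

From N = M·C/R: M = N·R / C = 9270·139 / 618 = 1288530 / 618 = 2085.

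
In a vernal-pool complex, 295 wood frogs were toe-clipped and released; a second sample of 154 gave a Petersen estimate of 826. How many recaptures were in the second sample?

From N = M·C/R: R = M·C / N = 295·154 / 826 = 45430 / 826 = 55.

R = 55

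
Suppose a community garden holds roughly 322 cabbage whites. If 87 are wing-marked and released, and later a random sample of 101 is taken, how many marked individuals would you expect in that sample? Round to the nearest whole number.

The marked fraction of the population is 87/322, so in a sample of 101 expect C·(M/N) marked.
E[R] = 87 × 101 / 322 = 8787 / 322 ≈ 27.3 → 27

expected recaptures ≈ 27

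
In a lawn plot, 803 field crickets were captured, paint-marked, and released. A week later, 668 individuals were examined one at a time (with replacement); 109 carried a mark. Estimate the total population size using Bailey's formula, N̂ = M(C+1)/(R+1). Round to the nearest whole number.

N ≈ 4884

N̂ = 803·(668+1)/(109+1) = 803·669/110 = 537207/110 ≈ 4883.7 → 4884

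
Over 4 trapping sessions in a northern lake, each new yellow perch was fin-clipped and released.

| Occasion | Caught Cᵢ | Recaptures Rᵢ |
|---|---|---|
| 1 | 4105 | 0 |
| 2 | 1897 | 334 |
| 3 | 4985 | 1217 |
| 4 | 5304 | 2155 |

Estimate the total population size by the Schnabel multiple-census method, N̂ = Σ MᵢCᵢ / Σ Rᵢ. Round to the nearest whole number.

Marked at large before each occasion: Mᵢ = Σⱼ<ᵢ (Cⱼ − Rⱼ) → M1=0, M2=4105, M3=5668, M4=9436
Σ MᵢCᵢ = 0·4105 + 4105·1897 + 5668·4985 + 9436·5304 = 0 + 7787185 + 28254980 + 50048544 = 86090709
Σ Rᵢ = 0 + 334 + 1217 + 2155 = 3706
N̂ = 86090709 / 3706 ≈ 23230.1 → 23230

N ≈ 23,230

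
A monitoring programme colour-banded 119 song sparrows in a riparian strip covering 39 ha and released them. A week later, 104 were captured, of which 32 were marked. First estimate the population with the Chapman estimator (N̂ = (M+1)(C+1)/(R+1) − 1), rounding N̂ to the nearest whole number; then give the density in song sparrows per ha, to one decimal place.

density ≈ 9.8 song sparrows per ha

N̂ = 120·105/33 − 1 = 12600/33 − 1 ≈ 380.8 → 381
Density = N̂ / area = 381 / 39 ≈ 9.77 → 9.8 per ha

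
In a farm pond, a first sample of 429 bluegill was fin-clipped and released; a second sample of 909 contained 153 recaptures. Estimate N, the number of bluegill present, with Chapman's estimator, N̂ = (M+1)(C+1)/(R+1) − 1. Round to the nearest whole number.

N̂ = (429+1)(909+1)/(153+1) − 1 = 430·910/154 − 1
= 391300/154 − 1 ≈ 2540.9 − 1 ≈ 2539.9 → 2540

N ≈ 2540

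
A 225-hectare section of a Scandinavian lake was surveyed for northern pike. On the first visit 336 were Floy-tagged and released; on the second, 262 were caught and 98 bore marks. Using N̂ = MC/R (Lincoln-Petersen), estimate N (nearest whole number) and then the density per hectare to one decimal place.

N̂ = 336·262/98 = 88032/98 ≈ 898.3 → 898
Density = N̂ / area = 898 / 225 ≈ 3.99 → 4.0 per hectare

density ≈ 4.0 northern pike per hectare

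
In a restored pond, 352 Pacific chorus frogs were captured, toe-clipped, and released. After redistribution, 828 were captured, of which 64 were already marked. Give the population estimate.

N = 4554

The marked fraction in the recapture sample should equal the marked fraction in the population: 64/828 = 352/N.
N = (352 × 828) / 64 = 291456 / 64 = 4554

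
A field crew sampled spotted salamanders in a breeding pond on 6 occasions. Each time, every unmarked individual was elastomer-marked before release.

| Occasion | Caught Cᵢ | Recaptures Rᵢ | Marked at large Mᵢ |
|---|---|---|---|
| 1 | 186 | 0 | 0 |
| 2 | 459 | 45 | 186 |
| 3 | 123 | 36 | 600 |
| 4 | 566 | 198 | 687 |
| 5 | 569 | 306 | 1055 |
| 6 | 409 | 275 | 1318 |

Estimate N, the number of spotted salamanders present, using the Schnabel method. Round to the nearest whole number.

Σ MᵢCᵢ = 0·186 + 186·459 + 600·123 + 687·566 + 1055·569 + 1318·409 = 0 + 85374 + 73800 + 388842 + 600295 + 539062 = 1687373
Σ Rᵢ = 0 + 45 + 36 + 198 + 306 + 275 = 860
N̂ = 1687373 / 860 ≈ 1962.1 → 1962

N ≈ 1962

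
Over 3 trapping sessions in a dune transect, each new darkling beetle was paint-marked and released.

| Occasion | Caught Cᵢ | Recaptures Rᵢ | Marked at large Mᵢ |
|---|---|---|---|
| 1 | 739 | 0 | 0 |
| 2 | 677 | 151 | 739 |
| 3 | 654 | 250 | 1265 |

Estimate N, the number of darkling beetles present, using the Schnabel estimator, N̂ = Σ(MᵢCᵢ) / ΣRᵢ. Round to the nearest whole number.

N ≈ 3311

Σ MᵢCᵢ = 0·739 + 739·677 + 1265·654 = 0 + 500303 + 827310 = 1327613
Σ Rᵢ = 0 + 151 + 250 = 401
N̂ = 1327613 / 401 ≈ 3310.8 → 3311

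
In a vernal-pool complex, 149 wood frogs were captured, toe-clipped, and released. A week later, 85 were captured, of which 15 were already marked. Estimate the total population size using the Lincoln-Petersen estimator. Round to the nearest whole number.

N ≈ 844

Lincoln-Petersen assumes M/N = R/C, so N = M·C / R.
N = (149 × 85) / 15 = 12665 / 15 ≈ 844.3 → 844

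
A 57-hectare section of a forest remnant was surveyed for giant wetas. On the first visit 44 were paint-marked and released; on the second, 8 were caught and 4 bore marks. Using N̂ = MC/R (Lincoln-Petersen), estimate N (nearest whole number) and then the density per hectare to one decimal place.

density ≈ 1.5 giant wetas per hectare

N̂ = 44·8/4 = 352/4 = 88
Density = N̂ / area = 88 / 57 ≈ 1.54 → 1.5 per hectare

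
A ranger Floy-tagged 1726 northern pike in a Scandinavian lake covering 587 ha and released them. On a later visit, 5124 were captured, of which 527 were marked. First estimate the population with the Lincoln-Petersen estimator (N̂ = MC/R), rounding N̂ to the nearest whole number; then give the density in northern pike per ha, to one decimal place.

density ≈ 28.6 northern pike per ha

N̂ = 1726·5124/527 = 8844024/527 ≈ 16781.8 → 16782
Density = N̂ / area = 16782 / 587 ≈ 28.59 → 28.6 per ha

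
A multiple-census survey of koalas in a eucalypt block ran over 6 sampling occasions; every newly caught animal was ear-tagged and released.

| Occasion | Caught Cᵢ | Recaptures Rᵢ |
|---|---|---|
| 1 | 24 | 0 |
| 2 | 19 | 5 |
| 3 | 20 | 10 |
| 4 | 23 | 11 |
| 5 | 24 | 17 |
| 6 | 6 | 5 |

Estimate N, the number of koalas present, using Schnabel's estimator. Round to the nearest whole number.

N ≈ 87

Marked at large before each occasion: Mᵢ = Σⱼ<ᵢ (Cⱼ − Rⱼ) → M1=0, M2=24, M3=38, M4=48, M5=60, M6=67
Σ MᵢCᵢ = 0·24 + 24·19 + 38·20 + 48·23 + 60·24 + 67·6 = 0 + 456 + 760 + 1104 + 1440 + 402 = 4162
Σ Rᵢ = 0 + 5 + 10 + 11 + 17 + 5 = 48
N̂ = 4162 / 48 ≈ 86.7 → 87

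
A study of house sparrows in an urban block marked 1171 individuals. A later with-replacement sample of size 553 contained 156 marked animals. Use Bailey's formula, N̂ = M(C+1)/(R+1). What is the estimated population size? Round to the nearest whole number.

N̂ = 1171·(553+1)/(156+1) = 1171·554/157 = 648734/157 ≈ 4132.1 → 4132

N ≈ 4132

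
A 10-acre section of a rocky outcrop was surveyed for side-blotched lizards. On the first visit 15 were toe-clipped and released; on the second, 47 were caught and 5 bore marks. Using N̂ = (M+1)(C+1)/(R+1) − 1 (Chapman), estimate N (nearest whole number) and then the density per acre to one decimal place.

N̂ = 16·48/6 − 1 = 768/6 − 1 = 127
Density = N̂ / area = 127 / 10 ≈ 12.70 → 12.7 per acre

density ≈ 12.7 side-blotched lizards per acre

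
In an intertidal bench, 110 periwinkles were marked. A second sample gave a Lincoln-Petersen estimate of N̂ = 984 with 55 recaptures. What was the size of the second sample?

From N = M·C/R: C = N·R / M = 984·55 / 110 = 54120 / 110 = 492.

C = 492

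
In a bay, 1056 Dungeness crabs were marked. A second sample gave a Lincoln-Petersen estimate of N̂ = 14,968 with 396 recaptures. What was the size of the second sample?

C = 5613

From N = M·C/R: C = N·R / M = 14968·396 / 1056 = 5927328 / 1056 = 5613.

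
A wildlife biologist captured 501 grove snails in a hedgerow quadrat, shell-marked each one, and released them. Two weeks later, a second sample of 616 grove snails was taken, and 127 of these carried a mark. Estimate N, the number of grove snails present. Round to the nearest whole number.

N = (501 × 616) / 127 = 308616 / 127 ≈ 2430.0 → 2430

N ≈ 2430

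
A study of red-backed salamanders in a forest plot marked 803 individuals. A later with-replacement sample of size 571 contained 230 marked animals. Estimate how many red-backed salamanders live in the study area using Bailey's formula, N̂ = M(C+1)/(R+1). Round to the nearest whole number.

N̂ = 803·(571+1)/(230+1) = 803·572/231 = 459316/231 ≈ 1988.4 → 1988

N ≈ 1988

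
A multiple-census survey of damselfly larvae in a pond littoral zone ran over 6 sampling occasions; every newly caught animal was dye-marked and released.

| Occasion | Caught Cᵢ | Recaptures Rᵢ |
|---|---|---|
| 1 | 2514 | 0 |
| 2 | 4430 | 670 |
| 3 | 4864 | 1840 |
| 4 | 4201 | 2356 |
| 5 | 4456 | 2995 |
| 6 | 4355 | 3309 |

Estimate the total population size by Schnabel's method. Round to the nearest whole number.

N ≈ 16,585

Marked at large before each occasion: Mᵢ = Σⱼ<ᵢ (Cⱼ − Rⱼ) → M1=0, M2=2514, M3=6274, M4=9298, M5=11143, M6=12604
Σ MᵢCᵢ = 0·2514 + 2514·4430 + 6274·4864 + 9298·4201 + 11143·4456 + 12604·4355 = 0 + 11137020 + 30516736 + 39060898 + 49653208 + 54890420 = 185258282
Σ Rᵢ = 0 + 670 + 1840 + 2356 + 2995 + 3309 = 11170
N̂ = 185258282 / 11170 ≈ 16585.3 → 16585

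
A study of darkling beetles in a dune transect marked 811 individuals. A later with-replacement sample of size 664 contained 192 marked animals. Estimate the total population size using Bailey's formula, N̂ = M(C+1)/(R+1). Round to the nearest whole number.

N̂ = 811·(664+1)/(192+1) = 811·665/193 = 539315/193 ≈ 2794.4 → 2794

N ≈ 2794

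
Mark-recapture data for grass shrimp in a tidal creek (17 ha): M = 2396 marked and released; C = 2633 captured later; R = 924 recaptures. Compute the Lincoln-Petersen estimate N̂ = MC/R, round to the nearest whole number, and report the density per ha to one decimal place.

density ≈ 401.6 grass shrimp per ha

N̂ = 2396·2633/924 = 6308668/924 ≈ 6827.6 → 6828
Density = N̂ / area = 6828 / 17 ≈ 401.647 → 401.6 per ha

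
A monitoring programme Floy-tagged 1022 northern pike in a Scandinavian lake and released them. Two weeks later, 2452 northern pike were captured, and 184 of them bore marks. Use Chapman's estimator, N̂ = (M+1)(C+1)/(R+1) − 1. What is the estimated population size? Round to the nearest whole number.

N̂ = (1022+1)(2452+1)/(184+1) − 1 = 1023·2453/185 − 1
= 2509419/185 − 1 ≈ 13564.4 − 1 ≈ 13563.4 → 13563

N ≈ 13,563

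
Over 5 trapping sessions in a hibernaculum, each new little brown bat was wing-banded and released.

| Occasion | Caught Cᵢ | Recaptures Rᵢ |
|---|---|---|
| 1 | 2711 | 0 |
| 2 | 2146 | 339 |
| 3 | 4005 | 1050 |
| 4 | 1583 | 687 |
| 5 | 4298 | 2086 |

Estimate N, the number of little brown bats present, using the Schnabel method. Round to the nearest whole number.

N ≈ 17,230

Marked at large before each occasion: Mᵢ = Σⱼ<ᵢ (Cⱼ − Rⱼ) → M1=0, M2=2711, M3=4518, M4=7473, M5=8369
Σ MᵢCᵢ = 0·2711 + 2711·2146 + 4518·4005 + 7473·1583 + 8369·4298 = 0 + 5817806 + 18094590 + 11829759 + 35969962 = 71712117
Σ Rᵢ = 0 + 339 + 1050 + 687 + 2086 = 4162
N̂ = 71712117 / 4162 ≈ 17230.2 → 17230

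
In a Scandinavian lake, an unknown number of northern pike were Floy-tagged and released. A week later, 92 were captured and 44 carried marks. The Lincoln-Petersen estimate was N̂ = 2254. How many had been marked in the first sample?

From N = M·C/R: M = N·R / C = 2254·44 / 92 = 99176 / 92 = 1078.

M = 1078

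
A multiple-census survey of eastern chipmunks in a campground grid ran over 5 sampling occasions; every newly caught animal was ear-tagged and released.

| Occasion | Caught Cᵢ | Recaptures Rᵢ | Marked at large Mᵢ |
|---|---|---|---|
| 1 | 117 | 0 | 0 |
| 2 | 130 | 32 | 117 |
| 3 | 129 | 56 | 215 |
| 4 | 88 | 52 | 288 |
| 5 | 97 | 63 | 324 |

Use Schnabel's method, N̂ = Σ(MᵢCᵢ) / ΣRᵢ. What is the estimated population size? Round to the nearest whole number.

Σ MᵢCᵢ = 0·117 + 117·130 + 215·129 + 288·88 + 324·97 = 0 + 15210 + 27735 + 25344 + 31428 = 99717
Σ Rᵢ = 0 + 32 + 56 + 52 + 63 = 203
N̂ = 99717 / 203 ≈ 491.2 → 491

N ≈ 491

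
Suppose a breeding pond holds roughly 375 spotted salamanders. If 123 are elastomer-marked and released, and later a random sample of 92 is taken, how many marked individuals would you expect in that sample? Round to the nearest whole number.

The marked fraction of the population is 123/375, so in a sample of 92 expect C·(M/N) marked.
E[R] = 123 × 92 / 375 = 11316 / 375 ≈ 30.2 → 30

expected recaptures ≈ 30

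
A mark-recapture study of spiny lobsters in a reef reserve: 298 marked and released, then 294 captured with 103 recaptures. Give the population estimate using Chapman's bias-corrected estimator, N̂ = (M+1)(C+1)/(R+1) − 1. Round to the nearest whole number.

N ≈ 847

N̂ = (298+1)(294+1)/(103+1) − 1 = 299·295/104 − 1
= 88205/104 − 1 ≈ 848.1 − 1 ≈ 847.1 → 847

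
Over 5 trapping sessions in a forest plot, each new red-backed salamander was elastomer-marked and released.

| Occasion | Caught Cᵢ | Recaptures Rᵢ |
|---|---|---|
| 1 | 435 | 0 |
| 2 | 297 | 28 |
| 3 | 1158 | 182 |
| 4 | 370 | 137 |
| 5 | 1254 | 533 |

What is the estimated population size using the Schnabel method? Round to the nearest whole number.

N ≈ 4506

Marked at large before each occasion: Mᵢ = Σⱼ<ᵢ (Cⱼ − Rⱼ) → M1=0, M2=435, M3=704, M4=1680, M5=1913
Σ MᵢCᵢ = 0·435 + 435·297 + 704·1158 + 1680·370 + 1913·1254 = 0 + 129195 + 815232 + 621600 + 2398902 = 3964929
Σ Rᵢ = 0 + 28 + 182 + 137 + 533 = 880
N̂ = 3964929 / 880 ≈ 4505.6 → 4506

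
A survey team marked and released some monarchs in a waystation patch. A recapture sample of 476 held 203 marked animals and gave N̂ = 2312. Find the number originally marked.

From N = M·C/R: M = N·R / C = 2312·203 / 476 = 469336 / 476 = 986.

M = 986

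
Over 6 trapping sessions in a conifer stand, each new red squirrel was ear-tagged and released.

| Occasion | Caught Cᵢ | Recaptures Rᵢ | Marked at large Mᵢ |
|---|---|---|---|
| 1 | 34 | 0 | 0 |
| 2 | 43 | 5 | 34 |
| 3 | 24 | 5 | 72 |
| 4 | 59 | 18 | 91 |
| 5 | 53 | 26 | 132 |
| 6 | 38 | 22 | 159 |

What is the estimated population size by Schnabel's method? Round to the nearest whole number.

N ≈ 284

Σ MᵢCᵢ = 0·34 + 34·43 + 72·24 + 91·59 + 132·53 + 159·38 = 0 + 1462 + 1728 + 5369 + 6996 + 6042 = 21597
Σ Rᵢ = 0 + 5 + 5 + 18 + 26 + 22 = 76
N̂ = 21597 / 76 ≈ 284.2 → 284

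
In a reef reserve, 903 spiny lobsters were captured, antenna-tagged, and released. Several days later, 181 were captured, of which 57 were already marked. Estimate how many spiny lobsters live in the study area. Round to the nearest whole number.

N ≈ 2867

If marked individuals mix randomly, R/C ≈ M/N, giving N ≈ M·C/R.
N = (903 × 181) / 57 = 163443 / 57 ≈ 2867.4 → 2867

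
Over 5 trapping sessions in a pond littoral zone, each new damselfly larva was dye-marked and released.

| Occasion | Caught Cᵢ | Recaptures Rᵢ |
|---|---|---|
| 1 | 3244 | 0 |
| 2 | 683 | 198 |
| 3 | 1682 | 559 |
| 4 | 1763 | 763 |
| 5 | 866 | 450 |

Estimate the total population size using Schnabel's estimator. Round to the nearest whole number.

Marked at large before each occasion: Mᵢ = Σⱼ<ᵢ (Cⱼ − Rⱼ) → M1=0, M2=3244, M3=3729, M4=4852, M5=5852
Σ MᵢCᵢ = 0·3244 + 3244·683 + 3729·1682 + 4852·1763 + 5852·866 = 0 + 2215652 + 6272178 + 8554076 + 5067832 = 22109738
Σ Rᵢ = 0 + 198 + 559 + 763 + 450 = 1970
N̂ = 22109738 / 1970 ≈ 11223.2 → 11223

N ≈ 11,223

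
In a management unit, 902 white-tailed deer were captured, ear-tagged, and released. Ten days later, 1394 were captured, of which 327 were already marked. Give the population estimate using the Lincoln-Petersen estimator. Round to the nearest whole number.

N ≈ 3845

The marked fraction in the recapture sample should equal the marked fraction in the population: 327/1394 = 902/N.
N = (902 × 1394) / 327 = 1257388 / 327 ≈ 3845.2 → 3845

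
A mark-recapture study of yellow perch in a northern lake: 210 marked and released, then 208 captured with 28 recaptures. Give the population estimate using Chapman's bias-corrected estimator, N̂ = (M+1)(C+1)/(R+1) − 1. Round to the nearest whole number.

N̂ = (210+1)(208+1)/(28+1) − 1 = 211·209/29 − 1
= 44099/29 − 1 ≈ 1520.7 − 1 ≈ 1519.7 → 1520

N ≈ 1520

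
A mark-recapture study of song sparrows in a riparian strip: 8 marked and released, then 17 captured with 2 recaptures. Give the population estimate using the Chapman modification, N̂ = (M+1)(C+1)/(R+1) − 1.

N̂ = (8+1)(17+1)/(2+1) − 1 = 9·18/3 − 1
= 162/3 − 1 = 54 − 1 = 53

N = 53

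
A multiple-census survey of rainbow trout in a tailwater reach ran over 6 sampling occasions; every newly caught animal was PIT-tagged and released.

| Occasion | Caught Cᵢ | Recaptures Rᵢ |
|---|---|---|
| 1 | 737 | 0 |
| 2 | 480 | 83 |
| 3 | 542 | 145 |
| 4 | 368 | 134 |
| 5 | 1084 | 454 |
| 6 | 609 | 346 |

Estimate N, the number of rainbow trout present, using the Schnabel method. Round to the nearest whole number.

Marked at large before each occasion: Mᵢ = Σⱼ<ᵢ (Cⱼ − Rⱼ) → M1=0, M2=737, M3=1134, M4=1531, M5=1765, M6=2395
Σ MᵢCᵢ = 0·737 + 737·480 + 1134·542 + 1531·368 + 1765·1084 + 2395·609 = 0 + 353760 + 614628 + 563408 + 1913260 + 1458555 = 4903611
Σ Rᵢ = 0 + 83 + 145 + 134 + 454 + 346 = 1162
N̂ = 4903611 / 1162 ≈ 4220.0 → 4220

N ≈ 4220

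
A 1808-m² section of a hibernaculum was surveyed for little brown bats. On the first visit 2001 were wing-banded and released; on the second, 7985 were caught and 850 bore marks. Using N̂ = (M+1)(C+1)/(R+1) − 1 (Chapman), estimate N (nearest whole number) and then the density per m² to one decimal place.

density ≈ 10.4 little brown bats per m²

N̂ = 2002·7986/851 − 1 = 15987972/851 − 1 ≈ 18786.3 → 18786
Density = N̂ / area = 18786 / 1808 ≈ 10.39 → 10.4 per m²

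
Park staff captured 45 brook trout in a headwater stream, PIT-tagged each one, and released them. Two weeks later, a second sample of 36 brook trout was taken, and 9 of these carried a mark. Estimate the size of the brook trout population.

If marked individuals mix randomly, R/C ≈ M/N, giving N ≈ M·C/R.
N = (45 × 36) / 9 = 1620 / 9 = 180

N = 180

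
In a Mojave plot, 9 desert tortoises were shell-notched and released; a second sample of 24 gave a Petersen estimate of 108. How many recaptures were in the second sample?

R = 2

From N = M·C/R: R = M·C / N = 9·24 / 108 = 216 / 108 = 2.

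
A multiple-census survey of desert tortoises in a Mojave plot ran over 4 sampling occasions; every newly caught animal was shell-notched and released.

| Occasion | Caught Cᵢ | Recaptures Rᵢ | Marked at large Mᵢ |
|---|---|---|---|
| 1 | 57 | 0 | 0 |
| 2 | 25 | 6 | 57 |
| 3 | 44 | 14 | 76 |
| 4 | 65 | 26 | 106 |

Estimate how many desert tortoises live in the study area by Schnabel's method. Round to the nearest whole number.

N ≈ 253

Σ MᵢCᵢ = 0·57 + 57·25 + 76·44 + 106·65 = 0 + 1425 + 3344 + 6890 = 11659
Σ Rᵢ = 0 + 6 + 14 + 26 = 46
N̂ = 11659 / 46 ≈ 253.46 → 253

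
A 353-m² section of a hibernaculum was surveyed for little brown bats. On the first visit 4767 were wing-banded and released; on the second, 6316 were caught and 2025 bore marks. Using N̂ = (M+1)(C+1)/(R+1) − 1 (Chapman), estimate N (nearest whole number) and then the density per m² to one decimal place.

density ≈ 42.1 little brown bats per m²

N̂ = 4768·6317/2026 − 1 = 30119456/2026 − 1 ≈ 14865.46 → 14865
Density = N̂ / area = 14865 / 353 ≈ 42.11 → 42.1 per m²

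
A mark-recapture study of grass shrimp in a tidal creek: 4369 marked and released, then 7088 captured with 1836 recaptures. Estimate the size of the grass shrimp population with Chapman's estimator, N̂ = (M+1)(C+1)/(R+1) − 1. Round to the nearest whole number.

N ≈ 16,863

N̂ = (4369+1)(7088+1)/(1836+1) − 1 = 4370·7089/1837 − 1
= 30978930/1837 − 1 ≈ 16863.9 − 1 ≈ 16862.9 → 16863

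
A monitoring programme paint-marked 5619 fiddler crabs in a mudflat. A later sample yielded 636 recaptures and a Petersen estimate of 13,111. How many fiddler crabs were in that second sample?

From N = M·C/R: C = N·R / M = 13111·636 / 5619 = 8338596 / 5619 = 1484.

C = 1484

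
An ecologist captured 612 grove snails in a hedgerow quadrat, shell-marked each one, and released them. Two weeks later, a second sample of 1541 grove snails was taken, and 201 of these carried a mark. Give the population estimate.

If marked individuals mix randomly, R/C ≈ M/N, giving N ≈ M·C/R.
N = (612 × 1541) / 201 = 943092 / 201 = 4692

N = 4692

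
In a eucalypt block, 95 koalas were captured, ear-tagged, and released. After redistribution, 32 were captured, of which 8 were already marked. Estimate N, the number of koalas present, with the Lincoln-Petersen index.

N = 380

N = (95 × 32) / 8 = 3040 / 8 = 380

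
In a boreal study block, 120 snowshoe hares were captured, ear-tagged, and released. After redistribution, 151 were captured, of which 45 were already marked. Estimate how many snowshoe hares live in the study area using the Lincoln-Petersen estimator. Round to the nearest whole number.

N ≈ 403

N = (120 × 151) / 45 = 18120 / 45 ≈ 402.7 → 403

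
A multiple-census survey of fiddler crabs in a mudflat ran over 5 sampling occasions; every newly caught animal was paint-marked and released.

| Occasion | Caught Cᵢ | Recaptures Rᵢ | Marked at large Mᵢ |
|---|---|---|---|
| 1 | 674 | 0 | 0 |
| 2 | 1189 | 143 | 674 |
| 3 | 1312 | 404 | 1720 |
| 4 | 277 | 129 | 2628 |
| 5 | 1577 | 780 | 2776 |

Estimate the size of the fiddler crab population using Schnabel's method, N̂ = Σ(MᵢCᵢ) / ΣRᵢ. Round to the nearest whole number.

Σ MᵢCᵢ = 0·674 + 674·1189 + 1720·1312 + 2628·277 + 2776·1577 = 0 + 801386 + 2256640 + 727956 + 4377752 = 8163734
Σ Rᵢ = 0 + 143 + 404 + 129 + 780 = 1456
N̂ = 8163734 / 1456 ≈ 5607.0 → 5607

N ≈ 5607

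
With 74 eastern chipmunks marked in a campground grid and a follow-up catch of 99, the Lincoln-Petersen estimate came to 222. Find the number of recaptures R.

From N = M·C/R: R = M·C / N = 74·99 / 222 = 7326 / 222 = 33.

R = 33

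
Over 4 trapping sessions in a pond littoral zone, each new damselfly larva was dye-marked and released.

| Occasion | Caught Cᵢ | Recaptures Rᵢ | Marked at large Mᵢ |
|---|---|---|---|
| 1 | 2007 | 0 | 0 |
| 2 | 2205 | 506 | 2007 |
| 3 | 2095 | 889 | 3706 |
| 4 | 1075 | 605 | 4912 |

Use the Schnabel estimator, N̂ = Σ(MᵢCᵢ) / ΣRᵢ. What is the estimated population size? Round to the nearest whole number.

N ≈ 8735

Σ MᵢCᵢ = 0·2007 + 2007·2205 + 3706·2095 + 4912·1075 = 0 + 4425435 + 7764070 + 5280400 = 17469905
Σ Rᵢ = 0 + 506 + 889 + 605 = 2000
N̂ = 17469905 / 2000 ≈ 8735.0 → 8735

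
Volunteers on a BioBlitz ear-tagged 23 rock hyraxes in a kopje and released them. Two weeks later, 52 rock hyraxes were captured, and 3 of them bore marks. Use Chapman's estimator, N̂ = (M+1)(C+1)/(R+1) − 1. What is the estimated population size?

N̂ = (23+1)(52+1)/(3+1) − 1 = 24·53/4 − 1
= 1272/4 − 1 = 318 − 1 = 317

N = 317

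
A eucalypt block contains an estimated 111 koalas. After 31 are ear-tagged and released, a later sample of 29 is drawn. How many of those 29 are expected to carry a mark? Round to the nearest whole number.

expected recaptures ≈ 8

The marked fraction of the population is 31/111, so in a sample of 29 expect C·(M/N) marked.
E[R] = 31 × 29 / 111 = 899 / 111 ≈ 8.1 → 8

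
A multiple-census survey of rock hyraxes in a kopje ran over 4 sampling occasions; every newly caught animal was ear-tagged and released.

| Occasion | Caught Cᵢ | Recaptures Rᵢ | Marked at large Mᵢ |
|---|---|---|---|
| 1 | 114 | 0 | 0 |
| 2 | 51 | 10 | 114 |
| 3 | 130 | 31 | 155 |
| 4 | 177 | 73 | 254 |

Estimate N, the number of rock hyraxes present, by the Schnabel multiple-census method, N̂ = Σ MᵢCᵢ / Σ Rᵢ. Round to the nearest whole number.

Σ MᵢCᵢ = 0·114 + 114·51 + 155·130 + 254·177 = 0 + 5814 + 20150 + 44958 = 70922
Σ Rᵢ = 0 + 10 + 31 + 73 = 114
N̂ = 70922 / 114 ≈ 622.1 → 622

N ≈ 622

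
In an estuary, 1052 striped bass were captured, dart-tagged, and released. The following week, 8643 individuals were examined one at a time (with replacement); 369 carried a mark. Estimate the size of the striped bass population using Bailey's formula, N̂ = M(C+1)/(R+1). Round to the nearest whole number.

N ≈ 24,577

N̂ = 1052·(8643+1)/(369+1) = 1052·8644/370 = 9093488/370 ≈ 24577.0 → 24577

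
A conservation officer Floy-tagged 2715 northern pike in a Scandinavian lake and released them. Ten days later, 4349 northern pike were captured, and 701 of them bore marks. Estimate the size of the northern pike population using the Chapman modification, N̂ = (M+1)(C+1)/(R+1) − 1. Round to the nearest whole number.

N̂ = (2715+1)(4349+1)/(701+1) − 1 = 2716·4350/702 − 1
= 11814600/702 − 1 ≈ 16829.9 − 1 ≈ 16828.9 → 16829

N ≈ 16,829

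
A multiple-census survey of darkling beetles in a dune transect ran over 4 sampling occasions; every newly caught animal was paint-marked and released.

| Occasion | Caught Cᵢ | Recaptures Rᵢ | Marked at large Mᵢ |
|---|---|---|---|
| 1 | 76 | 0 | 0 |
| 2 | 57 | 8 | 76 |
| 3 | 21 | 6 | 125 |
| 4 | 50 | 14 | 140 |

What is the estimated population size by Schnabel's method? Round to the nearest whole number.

Σ MᵢCᵢ = 0·76 + 76·57 + 125·21 + 140·50 = 0 + 4332 + 2625 + 7000 = 13957
Σ Rᵢ = 0 + 8 + 6 + 14 = 28
N̂ = 13957 / 28 ≈ 498.46 → 498

N ≈ 498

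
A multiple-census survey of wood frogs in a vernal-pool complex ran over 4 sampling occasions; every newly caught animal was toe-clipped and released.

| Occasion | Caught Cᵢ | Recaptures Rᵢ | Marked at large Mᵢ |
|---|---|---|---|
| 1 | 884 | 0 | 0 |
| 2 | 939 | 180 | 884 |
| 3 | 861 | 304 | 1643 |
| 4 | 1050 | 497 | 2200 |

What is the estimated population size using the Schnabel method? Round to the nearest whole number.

N ≈ 4643

Σ MᵢCᵢ = 0·884 + 884·939 + 1643·861 + 2200·1050 = 0 + 830076 + 1414623 + 2310000 = 4554699
Σ Rᵢ = 0 + 180 + 304 + 497 = 981
N̂ = 4554699 / 981 ≈ 4642.9 → 4643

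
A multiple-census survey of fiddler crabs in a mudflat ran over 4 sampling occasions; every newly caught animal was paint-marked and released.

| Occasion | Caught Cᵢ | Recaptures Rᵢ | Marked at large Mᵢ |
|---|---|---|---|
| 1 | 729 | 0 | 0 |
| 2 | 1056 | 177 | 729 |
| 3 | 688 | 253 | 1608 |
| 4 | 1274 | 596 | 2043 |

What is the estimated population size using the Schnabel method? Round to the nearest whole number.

N ≈ 4365

Σ MᵢCᵢ = 0·729 + 729·1056 + 1608·688 + 2043·1274 = 0 + 769824 + 1106304 + 2602782 = 4478910
Σ Rᵢ = 0 + 177 + 253 + 596 = 1026
N̂ = 4478910 / 1026 ≈ 4365.4 → 4365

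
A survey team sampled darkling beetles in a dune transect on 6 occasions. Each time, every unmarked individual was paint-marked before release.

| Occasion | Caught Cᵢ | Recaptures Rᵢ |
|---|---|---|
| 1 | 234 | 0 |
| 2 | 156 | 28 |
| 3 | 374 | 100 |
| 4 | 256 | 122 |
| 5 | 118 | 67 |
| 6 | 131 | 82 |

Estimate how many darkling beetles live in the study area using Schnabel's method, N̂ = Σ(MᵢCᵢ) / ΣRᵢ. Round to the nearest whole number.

N ≈ 1336

Marked at large before each occasion: Mᵢ = Σⱼ<ᵢ (Cⱼ − Rⱼ) → M1=0, M2=234, M3=362, M4=636, M5=770, M6=821
Σ MᵢCᵢ = 0·234 + 234·156 + 362·374 + 636·256 + 770·118 + 821·131 = 0 + 36504 + 135388 + 162816 + 90860 + 107551 = 533119
Σ Rᵢ = 0 + 28 + 100 + 122 + 67 + 82 = 399
N̂ = 533119 / 399 ≈ 1336.1 → 1336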